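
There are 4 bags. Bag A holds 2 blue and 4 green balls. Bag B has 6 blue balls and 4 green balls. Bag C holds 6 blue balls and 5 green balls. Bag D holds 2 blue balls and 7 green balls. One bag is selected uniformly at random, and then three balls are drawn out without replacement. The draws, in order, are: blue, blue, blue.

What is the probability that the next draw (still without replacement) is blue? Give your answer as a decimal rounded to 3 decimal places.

0.406

Compute the likelihood of the observed sequence for each case: P(data | bag A) = (2/6)(1/5)(0/4) = 0; P(data | bag B) = (6/10)(5/9)(4/8) = 1/6; P(data | bag C) = (6/11)(5/10)(4/9) = 4/33; P(data | bag D) = (2/9)(1/8)(0/7) = 0.
The prior-weighted likelihoods are 1/4 · 0 = 0, 1/4 · 1/6 = 1/24, 1/4 · 4/33 = 1/33, 1/4 · 0 = 0; summing to 19/264.
Dividing through by the total gives posterior P(bag A | data) = 0, P(bag B | data) = 11/19, P(bag C | data) = 8/19, P(bag D | data) = 0.
Averaging over the posterior, P(blue next | data) = (3/7)(11/19) + (3/8)(8/19) = 54/133.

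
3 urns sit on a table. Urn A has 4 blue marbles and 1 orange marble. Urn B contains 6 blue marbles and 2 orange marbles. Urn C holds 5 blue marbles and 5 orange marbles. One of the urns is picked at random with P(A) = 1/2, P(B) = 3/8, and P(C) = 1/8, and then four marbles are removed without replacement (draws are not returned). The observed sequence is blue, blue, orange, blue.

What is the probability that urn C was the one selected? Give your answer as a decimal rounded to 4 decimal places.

0.0462

Compute the likelihood of the observed sequence for each case: P(data | urn A) = (4/5)(3/4)(1/3)(2/2) = 0.2; P(data | urn B) = (6/8)(5/7)(2/6)(4/5) = 0.14286; P(data | urn C) = (5/10)(4/9)(5/8)(3/7) = 0.059524.
Weighting by the prior gives 1/2 · 0.2 = 0.1, 3/8 · 0.14286 = 0.053571, 1/8 · 0.059524 = 0.0074405; summing to 0.16101.
So P(urn C | data) = (0.0074405) / (0.16101) = 0.046211.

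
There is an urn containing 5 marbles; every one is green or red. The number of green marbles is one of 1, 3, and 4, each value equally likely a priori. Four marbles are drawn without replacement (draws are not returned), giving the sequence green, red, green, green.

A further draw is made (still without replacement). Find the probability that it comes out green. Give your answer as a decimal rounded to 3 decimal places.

Under each hypothesis, the probability of the observed sequence is: P(data | r = 1) = (1/5)(4/4)(0/3) = 0; P(data | r = 3) = (3/5)(2/4)(2/3)(1/2) = 1/10; P(data | r = 4) = (4/5)(1/4)(3/3)(2/2) = 1/5.
Multiplying each by its prior: 1/3 · 0 = 0, 1/3 · 1/10 = 1/30, 1/3 · 1/5 = 1/15; with total 1/10.
Dividing through by the total gives posterior P(r = 1 | data) = 0, P(r = 3 | data) = 1/3, P(r = 4 | data) = 2/3.
Averaging over the posterior, P(green next | data) = (0)(1/3) + (1)(2/3) = 2/3.

0.667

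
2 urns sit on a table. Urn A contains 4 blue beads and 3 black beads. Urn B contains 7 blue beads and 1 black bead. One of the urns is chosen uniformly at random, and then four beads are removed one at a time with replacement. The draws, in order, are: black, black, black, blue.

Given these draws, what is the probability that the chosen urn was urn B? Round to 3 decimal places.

0.037

Under each hypothesis, the probability of the observed sequence is: P(data | urn A) = (3/7)(3/7)(3/7)(4/7) = 0.044981; P(data | urn B) = (1/8)(1/8)(1/8)(7/8) = 0.001709.
Multiplying each by its prior: 1/2 · 0.044981 = 0.022491, 1/2 · 0.001709 = 0.00085449; with total 0.023345.
Hence P(urn B | data) = (0.00085449) / (0.023345) = 0.036603.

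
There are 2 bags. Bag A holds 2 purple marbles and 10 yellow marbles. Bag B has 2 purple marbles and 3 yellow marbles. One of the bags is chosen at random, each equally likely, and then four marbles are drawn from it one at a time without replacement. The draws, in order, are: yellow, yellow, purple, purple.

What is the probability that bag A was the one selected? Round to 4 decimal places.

0.1316

The likelihood of the observed sequence under each hypothesis: P(data | bag A) = (10/12)(9/11)(2/10)(1/9) = 1/66; P(data | bag B) = (3/5)(2/4)(2/3)(1/2) = 1/10.
The prior-weighted likelihoods are 1/2 · 1/66 = 1/132, 1/2 · 1/10 = 1/20; these sum to 19/330.
By Bayes' rule, P(bag A | data) = (1/132) / (19/330) = 5/38.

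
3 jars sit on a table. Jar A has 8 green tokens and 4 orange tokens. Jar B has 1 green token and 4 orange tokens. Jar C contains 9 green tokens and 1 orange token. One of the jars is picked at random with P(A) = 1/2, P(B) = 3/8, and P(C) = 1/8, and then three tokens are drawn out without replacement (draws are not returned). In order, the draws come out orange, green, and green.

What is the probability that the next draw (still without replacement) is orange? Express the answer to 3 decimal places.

Compute the likelihood of the observed sequence for each case: P(data | jar A) = (4/12)(8/11)(7/10) = 0.1697; P(data | jar B) = (4/5)(1/4)(0/3) = 0; P(data | jar C) = (1/10)(9/9)(8/8) = 0.1.
The prior-weighted likelihoods are 1/2 · 0.1697 = 0.084848, 3/8 · 0 = 0, 1/8 · 0.1 = 0.0125; these sum to 0.097348.
Normalising, the posterior is P(jar A | data) = 0.8716, P(jar B | data) = 0, P(jar C | data) = 0.1284.
So P(orange next | data) = Σ P(orange next | H) P(H | data) = (1/3)(0.8716) + (0)(0.1284) = 0.29053.

0.291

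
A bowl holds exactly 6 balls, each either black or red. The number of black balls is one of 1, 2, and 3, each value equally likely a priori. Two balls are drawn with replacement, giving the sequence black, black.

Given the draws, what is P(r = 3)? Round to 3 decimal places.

0.643

Compute the likelihood of the observed sequence for each case: P(data | r = 1) = (1/6)(1/6) = 1/36; P(data | r = 2) = (2/6)(2/6) = 1/9; P(data | r = 3) = (3/6)(3/6) = 1/4.
Multiplying each by its prior: 1/3 · 1/36 = 1/108, 1/3 · 1/9 = 1/27, 1/3 · 1/4 = 1/12; these sum to 7/54.
Hence P(r = 3 | data) = (1/12) / (7/54) = 9/14.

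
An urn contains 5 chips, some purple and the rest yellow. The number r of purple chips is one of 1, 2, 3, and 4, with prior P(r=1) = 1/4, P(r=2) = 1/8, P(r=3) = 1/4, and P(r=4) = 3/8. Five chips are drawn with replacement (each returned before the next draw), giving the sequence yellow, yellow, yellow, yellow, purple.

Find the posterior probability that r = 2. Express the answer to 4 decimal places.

The likelihood of the observed sequence under each hypothesis: P(data | r = 1) = (4/5)(4/5)(4/5)(4/5)(1/5) = 0.08192; P(data | r = 2) = (3/5)(3/5)(3/5)(3/5)(2/5) = 0.05184; P(data | r = 3) = (2/5)(2/5)(2/5)(2/5)(3/5) = 0.01536; P(data | r = 4) = (1/5)(1/5)(1/5)(1/5)(4/5) = 0.00128.
Multiplying each by its prior: 1/4 · 0.08192 = 0.02048, 1/8 · 0.05184 = 0.00648, 1/4 · 0.01536 = 0.00384, 3/8 · 0.00128 = 0.00048; summing to 0.03128.
Hence P(r = 2 | data) = (0.00648) / (0.03128) = 0.20716.

0.2072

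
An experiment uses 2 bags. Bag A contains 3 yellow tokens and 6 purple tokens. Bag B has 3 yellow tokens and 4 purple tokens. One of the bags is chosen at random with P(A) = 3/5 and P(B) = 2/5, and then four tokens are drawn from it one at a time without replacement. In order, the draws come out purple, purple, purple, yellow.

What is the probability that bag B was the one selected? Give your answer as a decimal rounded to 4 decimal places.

For each hypothesis, P(data | H) works out to: P(data | bag A) = (6/9)(5/8)(4/7)(3/6) = 5/42; P(data | bag B) = (4/7)(3/6)(2/5)(3/4) = 3/35.
The prior-weighted likelihoods are 3/5 · 5/42 = 1/14, 2/5 · 3/35 = 6/175; these sum to 37/350.
So P(bag B | data) = (6/175) / (37/350) = 12/37.

0.3243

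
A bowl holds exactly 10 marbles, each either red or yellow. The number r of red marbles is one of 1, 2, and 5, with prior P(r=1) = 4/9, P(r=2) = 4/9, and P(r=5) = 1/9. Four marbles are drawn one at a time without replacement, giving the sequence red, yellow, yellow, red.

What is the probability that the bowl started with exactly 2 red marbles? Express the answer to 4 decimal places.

0.5283

Under each hypothesis, the probability of the observed sequence is: P(data | r = 1) = (1/10)(9/9)(8/8)(0/7) = 0; P(data | r = 2) = (2/10)(8/9)(7/8)(1/7) = 0.022222; P(data | r = 5) = (5/10)(5/9)(4/8)(4/7) = 0.079365.
Weighting by the prior gives 4/9 · 0 = 0, 4/9 · 0.022222 = 0.0098765, 1/9 · 0.079365 = 0.0088183; with total 0.018695.
By Bayes' rule, P(r = 2 | data) = (0.0098765) / (0.018695) = 0.5283.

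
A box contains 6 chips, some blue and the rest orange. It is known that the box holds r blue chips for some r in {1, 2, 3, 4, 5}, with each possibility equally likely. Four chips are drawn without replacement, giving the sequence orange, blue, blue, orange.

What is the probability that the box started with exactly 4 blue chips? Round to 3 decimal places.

0.286

For each hypothesis, P(data | H) works out to: P(data | r = 1) = (5/6)(1/5)(0/4) = 0; P(data | r = 2) = (4/6)(2/5)(1/4)(3/3) = 1/15; P(data | r = 3) = (3/6)(3/5)(2/4)(2/3) = 1/10; P(data | r = 4) = (2/6)(4/5)(3/4)(1/3) = 1/15; P(data | r = 5) = (1/6)(5/5)(4/4)(0/3) = 0.
The prior-weighted likelihoods are 1/5 · 0 = 0, 1/5 · 1/15 = 1/75, 1/5 · 1/10 = 1/50, 1/5 · 1/15 = 1/75, 1/5 · 0 = 0; summing to 7/150.
Hence P(r = 4 | data) = (1/75) / (7/150) = 2/7.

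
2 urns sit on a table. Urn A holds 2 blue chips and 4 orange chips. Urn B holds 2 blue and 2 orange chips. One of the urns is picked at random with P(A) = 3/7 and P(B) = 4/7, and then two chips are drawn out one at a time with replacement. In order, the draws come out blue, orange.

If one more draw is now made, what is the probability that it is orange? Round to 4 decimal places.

0.5667

For each hypothesis, P(data | H) works out to: P(data | urn A) = (2/6)(4/6) = 2/9; P(data | urn B) = (2/4)(2/4) = 1/4.
Weighting by the prior gives 3/7 · 2/9 = 2/21, 4/7 · 1/4 = 1/7; summing to 5/21.
Normalising, the posterior is P(urn A | data) = 2/5, P(urn B | data) = 3/5.
The predictive probability is P(orange next | data) = (2/3)(2/5) + (1/2)(3/5) = 17/30.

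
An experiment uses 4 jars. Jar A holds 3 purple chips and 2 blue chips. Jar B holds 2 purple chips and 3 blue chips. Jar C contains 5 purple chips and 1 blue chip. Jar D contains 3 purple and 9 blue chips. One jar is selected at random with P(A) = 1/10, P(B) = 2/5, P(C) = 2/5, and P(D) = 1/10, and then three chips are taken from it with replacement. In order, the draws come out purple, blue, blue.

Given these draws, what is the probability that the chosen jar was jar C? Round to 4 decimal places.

0.1023

Compute the likelihood of the observed sequence for each case: P(data | jar A) = (3/5)(2/5)(2/5) = 0.096; P(data | jar B) = (2/5)(3/5)(3/5) = 0.144; P(data | jar C) = (5/6)(1/6)(1/6) = 0.023148; P(data | jar D) = (3/12)(9/12)(9/12) = 0.14062.
Multiplying each by its prior: 1/10 · 0.096 = 0.0096, 2/5 · 0.144 = 0.0576, 2/5 · 0.023148 = 0.0092593, 1/10 · 0.14062 = 0.014063; with total 0.090522.
Hence P(jar C | data) = (0.0092593) / (0.090522) = 0.10229.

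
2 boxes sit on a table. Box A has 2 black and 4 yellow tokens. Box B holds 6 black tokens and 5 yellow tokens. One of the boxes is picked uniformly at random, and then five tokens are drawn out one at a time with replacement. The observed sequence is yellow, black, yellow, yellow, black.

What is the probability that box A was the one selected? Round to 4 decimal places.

For each hypothesis, P(data | H) works out to: P(data | box A) = (4/6)(2/6)(4/6)(4/6)(2/6) = 0.032922; P(data | box B) = (5/11)(6/11)(5/11)(5/11)(6/11) = 0.027941.
Multiplying each by its prior: 1/2 · 0.032922 = 0.016461, 1/2 · 0.027941 = 0.013971; summing to 0.030432.
Therefore the posterior P(box A | data) = (0.016461) / (0.030432) = 0.54091.

0.5409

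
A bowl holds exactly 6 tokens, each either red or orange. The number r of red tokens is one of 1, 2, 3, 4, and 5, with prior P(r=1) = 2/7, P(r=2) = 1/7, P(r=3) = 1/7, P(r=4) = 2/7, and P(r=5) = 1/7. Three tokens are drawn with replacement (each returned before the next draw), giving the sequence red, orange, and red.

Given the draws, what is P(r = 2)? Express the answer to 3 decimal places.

For each hypothesis, P(data | H) works out to: P(data | r = 1) = (1/6)(5/6)(1/6) = 0.023148; P(data | r = 2) = (2/6)(4/6)(2/6) = 0.074074; P(data | r = 3) = (3/6)(3/6)(3/6) = 0.125; P(data | r = 4) = (4/6)(2/6)(4/6) = 0.14815; P(data | r = 5) = (5/6)(1/6)(5/6) = 0.11574.
Multiplying each by its prior: 2/7 · 0.023148 = 0.0066138, 1/7 · 0.074074 = 0.010582, 1/7 · 0.125 = 0.017857, 2/7 · 0.14815 = 0.042328, 1/7 · 0.11574 = 0.016534; with total 0.093915.
By Bayes' rule, P(r = 2 | data) = (0.010582) / (0.093915) = 0.11268.

0.113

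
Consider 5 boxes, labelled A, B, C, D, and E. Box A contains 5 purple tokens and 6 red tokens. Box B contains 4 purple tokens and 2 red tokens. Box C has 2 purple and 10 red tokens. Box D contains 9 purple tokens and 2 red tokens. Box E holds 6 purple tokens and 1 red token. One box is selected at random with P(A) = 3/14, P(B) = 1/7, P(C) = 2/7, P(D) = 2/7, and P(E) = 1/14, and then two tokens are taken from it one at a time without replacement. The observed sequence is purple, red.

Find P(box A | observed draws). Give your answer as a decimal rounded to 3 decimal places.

For each hypothesis, P(data | H) works out to: P(data | box A) = (5/11)(6/10) = 0.27273; P(data | box B) = (4/6)(2/5) = 0.26667; P(data | box C) = (2/12)(10/11) = 0.15152; P(data | box D) = (9/11)(2/10) = 0.16364; P(data | box E) = (6/7)(1/6) = 0.14286.
The prior-weighted likelihoods are 3/14 · 0.27273 = 0.058442, 1/7 · 0.26667 = 0.038095, 2/7 · 0.15152 = 0.04329, 2/7 · 0.16364 = 0.046753, 1/14 · 0.14286 = 0.010204; these sum to 0.19678.
Therefore the posterior P(box A | data) = (0.058442) / (0.19678) = 0.29698.

0.297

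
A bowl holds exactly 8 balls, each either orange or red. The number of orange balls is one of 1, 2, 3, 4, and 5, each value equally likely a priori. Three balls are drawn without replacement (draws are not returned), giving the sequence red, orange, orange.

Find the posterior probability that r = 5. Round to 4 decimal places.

Under each hypothesis, the probability of the observed sequence is: P(data | r = 1) = (7/8)(1/7)(0/6) = 0; P(data | r = 2) = (6/8)(2/7)(1/6) = 1/28; P(data | r = 3) = (5/8)(3/7)(2/6) = 5/56; P(data | r = 4) = (4/8)(4/7)(3/6) = 1/7; P(data | r = 5) = (3/8)(5/7)(4/6) = 5/28.
The prior-weighted likelihoods are 1/5 · 0 = 0, 1/5 · 1/28 = 1/140, 1/5 · 5/56 = 1/56, 1/5 · 1/7 = 1/35, 1/5 · 5/28 = 1/28; summing to 5/56.
So P(r = 5 | data) = (1/28) / (5/56) = 2/5.

0.4000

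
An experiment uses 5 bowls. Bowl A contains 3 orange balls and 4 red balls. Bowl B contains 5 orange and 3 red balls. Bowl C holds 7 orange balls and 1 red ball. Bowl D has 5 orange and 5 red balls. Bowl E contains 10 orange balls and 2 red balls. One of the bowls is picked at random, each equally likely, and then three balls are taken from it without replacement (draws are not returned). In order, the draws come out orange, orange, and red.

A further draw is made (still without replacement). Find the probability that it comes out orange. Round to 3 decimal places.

Under each hypothesis, the probability of the observed sequence is: P(data | bowl A) = (3/7)(2/6)(4/5) = 0.11429; P(data | bowl B) = (5/8)(4/7)(3/6) = 0.17857; P(data | bowl C) = (7/8)(6/7)(1/6) = 0.125; P(data | bowl D) = (5/10)(4/9)(5/8) = 0.13889; P(data | bowl E) = (10/12)(9/11)(2/10) = 0.13636.
Multiplying each by its prior: 1/5 · 0.11429 = 0.022857, 1/5 · 0.17857 = 0.035714, 1/5 · 0.125 = 0.025, 1/5 · 0.13889 = 0.027778, 1/5 · 0.13636 = 0.027273; these sum to 0.13862.
Normalising, the posterior is P(bowl A | data) = 0.16489, P(bowl B | data) = 0.25764, P(bowl C | data) = 0.18035, P(bowl D | data) = 0.20039, P(bowl E | data) = 0.19674.
The predictive probability is P(orange next | data) = (1/4)(0.16489) + (3/5)(0.25764) + (1)(0.18035) + (3/7)(0.20039) + (8/9)(0.19674) = 0.63691.

0.637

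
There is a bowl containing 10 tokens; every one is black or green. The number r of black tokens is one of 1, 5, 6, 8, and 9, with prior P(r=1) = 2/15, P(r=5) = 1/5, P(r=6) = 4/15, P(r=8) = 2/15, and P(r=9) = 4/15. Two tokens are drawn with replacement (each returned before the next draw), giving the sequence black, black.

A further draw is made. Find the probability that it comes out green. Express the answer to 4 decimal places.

Under each hypothesis, the probability of the observed sequence is: P(data | r = 1) = (1/10)(1/10) = 0.01; P(data | r = 5) = (5/10)(5/10) = 0.25; P(data | r = 6) = (6/10)(6/10) = 0.36; P(data | r = 8) = (8/10)(8/10) = 0.64; P(data | r = 9) = (9/10)(9/10) = 0.81.
Weighting by the prior gives 2/15 · 0.01 = 0.0013333, 1/5 · 0.25 = 0.05, 4/15 · 0.36 = 0.096, 2/15 · 0.64 = 0.085333, 4/15 · 0.81 = 0.216; summing to 0.44867.
The posterior is then P(r = 1 | data) = 0.0029718, P(r = 5 | data) = 0.11144, P(r = 6 | data) = 0.21397, P(r = 8 | data) = 0.19019, P(r = 9 | data) = 0.48143.
The predictive probability is P(green next | data) = (9/10)(0.0029718) + (1/2)(0.11144) + (2/5)(0.21397) + (1/5)(0.19019) + (1/10)(0.48143) = 0.23016.

0.2302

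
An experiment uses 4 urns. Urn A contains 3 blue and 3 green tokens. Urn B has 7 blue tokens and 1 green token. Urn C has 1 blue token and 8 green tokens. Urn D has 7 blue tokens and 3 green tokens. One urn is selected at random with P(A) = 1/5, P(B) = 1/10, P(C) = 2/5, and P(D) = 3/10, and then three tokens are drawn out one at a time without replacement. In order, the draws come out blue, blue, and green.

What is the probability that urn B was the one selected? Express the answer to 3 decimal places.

For each hypothesis, P(data | H) works out to: P(data | urn A) = (3/6)(2/5)(3/4) = 3/20; P(data | urn B) = (7/8)(6/7)(1/6) = 1/8; P(data | urn C) = (1/9)(0/8) = 0; P(data | urn D) = (7/10)(6/9)(3/8) = 7/40.
Multiplying each by its prior: 1/5 · 3/20 = 3/100, 1/10 · 1/8 = 1/80, 2/5 · 0 = 0, 3/10 · 7/40 = 21/400; with total 19/200.
Therefore the posterior P(urn B | data) = (1/80) / (19/200) = 5/38.

0.132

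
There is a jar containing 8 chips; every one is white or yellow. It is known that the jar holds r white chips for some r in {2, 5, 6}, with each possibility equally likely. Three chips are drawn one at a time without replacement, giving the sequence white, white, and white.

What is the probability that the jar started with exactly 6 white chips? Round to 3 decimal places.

0.667

Compute the likelihood of the observed sequence for each case: P(data | r = 2) = (2/8)(1/7)(0/6) = 0; P(data | r = 5) = (5/8)(4/7)(3/6) = 5/28; P(data | r = 6) = (6/8)(5/7)(4/6) = 5/14.
Multiplying each by its prior: 1/3 · 0 = 0, 1/3 · 5/28 = 5/84, 1/3 · 5/14 = 5/42; these sum to 5/28.
Hence P(r = 6 | data) = (5/42) / (5/28) = 2/3.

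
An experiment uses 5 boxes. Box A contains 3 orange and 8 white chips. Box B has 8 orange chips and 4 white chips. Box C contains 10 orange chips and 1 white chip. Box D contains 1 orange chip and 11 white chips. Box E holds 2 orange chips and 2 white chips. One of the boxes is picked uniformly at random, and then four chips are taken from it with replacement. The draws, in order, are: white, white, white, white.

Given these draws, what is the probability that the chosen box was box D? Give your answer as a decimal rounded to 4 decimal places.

Compute the likelihood of the observed sequence for each case: P(data | box A) = (8/11)(8/11)(8/11)(8/11) = 0.27976; P(data | box B) = (4/12)(4/12)(4/12)(4/12) = 0.012346; P(data | box C) = (1/11)(1/11)(1/11)(1/11) = 6.8301e-05; P(data | box D) = (11/12)(11/12)(11/12)(11/12) = 0.70607; P(data | box E) = (2/4)(2/4)(2/4)(2/4) = 0.0625.
Weighting by the prior gives 1/5 · 0.27976 = 0.055952, 1/5 · 0.012346 = 0.0024691, 1/5 · 6.8301e-05 = 1.366e-05, 1/5 · 0.70607 = 0.14121, 1/5 · 0.0625 = 0.0125; with total 0.21215.
Therefore the posterior P(box D | data) = (0.14121) / (0.21215) = 0.66563.

0.6656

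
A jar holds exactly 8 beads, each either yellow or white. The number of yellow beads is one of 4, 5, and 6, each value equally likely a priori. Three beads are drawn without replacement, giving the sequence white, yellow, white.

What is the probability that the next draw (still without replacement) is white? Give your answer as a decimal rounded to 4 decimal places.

0.2800

Under each hypothesis, the probability of the observed sequence is: P(data | r = 4) = (4/8)(4/7)(3/6) = 1/7; P(data | r = 5) = (3/8)(5/7)(2/6) = 5/56; P(data | r = 6) = (2/8)(6/7)(1/6) = 1/28.
The prior-weighted likelihoods are 1/3 · 1/7 = 1/21, 1/3 · 5/56 = 5/168, 1/3 · 1/28 = 1/84; these sum to 5/56.
Normalising, the posterior is P(r = 4 | data) = 8/15, P(r = 5 | data) = 1/3, P(r = 6 | data) = 2/15.
Averaging over the posterior, P(white next | data) = (2/5)(8/15) + (1/5)(1/3) + (0)(2/15) = 7/25.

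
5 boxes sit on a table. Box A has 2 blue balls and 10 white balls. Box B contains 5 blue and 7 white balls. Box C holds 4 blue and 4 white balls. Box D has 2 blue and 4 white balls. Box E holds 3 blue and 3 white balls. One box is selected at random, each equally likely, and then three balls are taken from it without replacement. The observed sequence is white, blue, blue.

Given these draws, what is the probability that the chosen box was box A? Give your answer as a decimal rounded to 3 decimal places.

Under each hypothesis, the probability of the observed sequence is: P(data | box A) = (10/12)(2/11)(1/10) = 0.015152; P(data | box B) = (7/12)(5/11)(4/10) = 0.10606; P(data | box C) = (4/8)(4/7)(3/6) = 0.14286; P(data | box D) = (4/6)(2/5)(1/4) = 0.066667; P(data | box E) = (3/6)(3/5)(2/4) = 0.15.
The prior-weighted likelihoods are 1/5 · 0.015152 = 0.0030303, 1/5 · 0.10606 = 0.021212, 1/5 · 0.14286 = 0.028571, 1/5 · 0.066667 = 0.013333, 1/5 · 0.15 = 0.03; summing to 0.096147.
By Bayes' rule, P(box A | data) = (0.0030303) / (0.096147) = 0.031517.

0.032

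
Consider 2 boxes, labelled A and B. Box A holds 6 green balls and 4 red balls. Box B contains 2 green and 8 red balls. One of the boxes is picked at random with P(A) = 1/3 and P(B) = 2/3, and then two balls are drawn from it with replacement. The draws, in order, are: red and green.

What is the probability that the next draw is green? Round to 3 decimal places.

0.371

The likelihood of the observed sequence under each hypothesis: P(data | box A) = (4/10)(6/10) = 6/25; P(data | box B) = (8/10)(2/10) = 4/25.
Multiplying each by its prior: 1/3 · 6/25 = 2/25, 2/3 · 4/25 = 8/75; summing to 14/75.
Dividing through by the total gives posterior P(box A | data) = 3/7, P(box B | data) = 4/7.
Averaging over the posterior, P(green next | data) = (3/5)(3/7) + (1/5)(4/7) = 13/35.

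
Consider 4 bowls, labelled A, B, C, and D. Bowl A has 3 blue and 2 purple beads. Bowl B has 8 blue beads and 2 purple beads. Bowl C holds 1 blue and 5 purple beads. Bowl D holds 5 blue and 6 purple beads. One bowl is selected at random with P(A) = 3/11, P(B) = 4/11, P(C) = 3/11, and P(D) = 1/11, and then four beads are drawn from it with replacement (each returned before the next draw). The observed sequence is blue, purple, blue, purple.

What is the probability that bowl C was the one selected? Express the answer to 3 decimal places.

0.147

The likelihood of the observed sequence under each hypothesis: P(data | bowl A) = (3/5)(2/5)(3/5)(2/5) = 0.0576; P(data | bowl B) = (8/10)(2/10)(8/10)(2/10) = 0.0256; P(data | bowl C) = (1/6)(5/6)(1/6)(5/6) = 0.01929; P(data | bowl D) = (5/11)(6/11)(5/11)(6/11) = 0.061471.
The prior-weighted likelihoods are 3/11 · 0.0576 = 0.015709, 4/11 · 0.0256 = 0.0093091, 3/11 · 0.01929 = 0.0052609, 1/11 · 0.061471 = 0.0055883; with total 0.035867.
Hence P(bowl C | data) = (0.0052609) / (0.035867) = 0.14668.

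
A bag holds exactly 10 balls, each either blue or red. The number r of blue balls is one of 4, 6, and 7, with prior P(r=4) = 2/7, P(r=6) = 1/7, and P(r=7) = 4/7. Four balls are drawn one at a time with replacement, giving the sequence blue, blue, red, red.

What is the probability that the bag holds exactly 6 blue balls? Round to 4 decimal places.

0.1649

Compute the likelihood of the observed sequence for each case: P(data | r = 4) = (4/10)(4/10)(6/10)(6/10) = 0.0576; P(data | r = 6) = (6/10)(6/10)(4/10)(4/10) = 0.0576; P(data | r = 7) = (7/10)(7/10)(3/10)(3/10) = 0.0441.
Weighting by the prior gives 2/7 · 0.0576 = 0.016457, 1/7 · 0.0576 = 0.0082286, 4/7 · 0.0441 = 0.0252; these sum to 0.049886.
Therefore the posterior P(r = 6 | data) = (0.0082286) / (0.049886) = 0.16495.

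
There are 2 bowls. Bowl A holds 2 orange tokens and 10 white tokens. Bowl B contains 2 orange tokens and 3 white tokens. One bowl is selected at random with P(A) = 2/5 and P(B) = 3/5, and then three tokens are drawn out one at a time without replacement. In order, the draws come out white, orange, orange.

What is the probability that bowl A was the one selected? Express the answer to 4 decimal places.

The likelihood of the observed sequence under each hypothesis: P(data | bowl A) = (10/12)(2/11)(1/10) = 0.015152; P(data | bowl B) = (3/5)(2/4)(1/3) = 0.1.
Multiplying each by its prior: 2/5 · 0.015152 = 0.0060606, 3/5 · 0.1 = 0.06; with total 0.066061.
By Bayes' rule, P(bowl A | data) = (0.0060606) / (0.066061) = 0.091743.

0.0917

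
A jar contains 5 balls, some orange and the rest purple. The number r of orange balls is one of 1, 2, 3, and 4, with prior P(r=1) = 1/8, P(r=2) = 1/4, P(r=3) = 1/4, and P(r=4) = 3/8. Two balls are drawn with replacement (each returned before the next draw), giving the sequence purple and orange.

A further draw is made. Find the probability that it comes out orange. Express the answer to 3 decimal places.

Under each hypothesis, the probability of the observed sequence is: P(data | r = 1) = (4/5)(1/5) = 4/25; P(data | r = 2) = (3/5)(2/5) = 6/25; P(data | r = 3) = (2/5)(3/5) = 6/25; P(data | r = 4) = (1/5)(4/5) = 4/25.
Multiplying each by its prior: 1/8 · 4/25 = 1/50, 1/4 · 6/25 = 3/50, 1/4 · 6/25 = 3/50, 3/8 · 4/25 = 3/50; summing to 1/5.
The posterior is then P(r = 1 | data) = 1/10, P(r = 2 | data) = 3/10, P(r = 3 | data) = 3/10, P(r = 4 | data) = 3/10.
So P(orange next | data) = Σ P(orange next | H) P(H | data) = (1/5)(1/10) + (2/5)(3/10) + (3/5)(3/10) + (4/5)(3/10) = 14/25.

0.560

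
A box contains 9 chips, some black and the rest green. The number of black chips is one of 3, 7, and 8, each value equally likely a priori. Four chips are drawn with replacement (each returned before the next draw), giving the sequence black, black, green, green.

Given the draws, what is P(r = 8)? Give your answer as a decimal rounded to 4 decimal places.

The likelihood of the observed sequence under each hypothesis: P(data | r = 3) = (3/9)(3/9)(6/9)(6/9) = 0.049383; P(data | r = 7) = (7/9)(7/9)(2/9)(2/9) = 0.029873; P(data | r = 8) = (8/9)(8/9)(1/9)(1/9) = 0.0097546.
The prior-weighted likelihoods are 1/3 · 0.049383 = 0.016461, 1/3 · 0.029873 = 0.0099578, 1/3 · 0.0097546 = 0.0032515; summing to 0.02967.
Hence P(r = 8 | data) = (0.0032515) / (0.02967) = 0.10959.

0.1096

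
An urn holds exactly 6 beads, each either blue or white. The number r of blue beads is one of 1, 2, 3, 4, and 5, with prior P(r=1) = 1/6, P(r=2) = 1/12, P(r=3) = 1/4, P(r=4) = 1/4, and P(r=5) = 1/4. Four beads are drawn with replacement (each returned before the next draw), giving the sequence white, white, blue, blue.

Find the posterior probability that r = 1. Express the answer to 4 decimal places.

The likelihood of the observed sequence under each hypothesis: P(data | r = 1) = (5/6)(5/6)(1/6)(1/6) = 0.01929; P(data | r = 2) = (4/6)(4/6)(2/6)(2/6) = 0.049383; P(data | r = 3) = (3/6)(3/6)(3/6)(3/6) = 0.0625; P(data | r = 4) = (2/6)(2/6)(4/6)(4/6) = 0.049383; P(data | r = 5) = (1/6)(1/6)(5/6)(5/6) = 0.01929.
Weighting by the prior gives 1/6 · 0.01929 = 0.003215, 1/12 · 0.049383 = 0.0041152, 1/4 · 0.0625 = 0.015625, 1/4 · 0.049383 = 0.012346, 1/4 · 0.01929 = 0.0048225; summing to 0.040123.
Hence P(r = 1 | data) = (0.003215) / (0.040123) = 0.080128.

0.0801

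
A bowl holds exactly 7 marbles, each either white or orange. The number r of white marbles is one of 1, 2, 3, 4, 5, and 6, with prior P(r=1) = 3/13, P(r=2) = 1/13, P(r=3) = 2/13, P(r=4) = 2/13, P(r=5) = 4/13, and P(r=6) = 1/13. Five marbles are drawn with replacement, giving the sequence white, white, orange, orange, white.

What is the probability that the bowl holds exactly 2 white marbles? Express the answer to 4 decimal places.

0.0441

For each hypothesis, P(data | H) works out to: P(data | r = 1) = (1/7)(1/7)(6/7)(6/7)(1/7) = 0.002142; P(data | r = 2) = (2/7)(2/7)(5/7)(5/7)(2/7) = 0.0119; P(data | r = 3) = (3/7)(3/7)(4/7)(4/7)(3/7) = 0.025704; P(data | r = 4) = (4/7)(4/7)(3/7)(3/7)(4/7) = 0.034271; P(data | r = 5) = (5/7)(5/7)(2/7)(2/7)(5/7) = 0.02975; P(data | r = 6) = (6/7)(6/7)(1/7)(1/7)(6/7) = 0.012852.
Multiplying each by its prior: 3/13 · 0.002142 = 0.0004943, 1/13 · 0.0119 = 0.00091537, 2/13 · 0.025704 = 0.0039544, 2/13 · 0.034271 = 0.0052725, 4/13 · 0.02975 = 0.0091537, 1/13 · 0.012852 = 0.0009886; summing to 0.020779.
Hence P(r = 2 | data) = (0.00091537) / (0.020779) = 0.044053.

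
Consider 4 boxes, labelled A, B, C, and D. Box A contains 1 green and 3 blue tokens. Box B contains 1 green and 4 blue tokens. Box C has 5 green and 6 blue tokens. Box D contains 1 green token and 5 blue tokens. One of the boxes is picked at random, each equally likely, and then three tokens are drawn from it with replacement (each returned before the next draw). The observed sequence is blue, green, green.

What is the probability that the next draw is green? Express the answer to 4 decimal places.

Compute the likelihood of the observed sequence for each case: P(data | box A) = (3/4)(1/4)(1/4) = 0.046875; P(data | box B) = (4/5)(1/5)(1/5) = 0.032; P(data | box C) = (6/11)(5/11)(5/11) = 0.1127; P(data | box D) = (5/6)(1/6)(1/6) = 0.023148.
Weighting by the prior gives 1/4 · 0.046875 = 0.011719, 1/4 · 0.032 = 0.008, 1/4 · 0.1127 = 0.028174, 1/4 · 0.023148 = 0.005787; with total 0.05368.
Normalising, the posterior is P(box A | data) = 0.21831, P(box B | data) = 0.14903, P(box C | data) = 0.52486, P(box D | data) = 0.10781.
Averaging over the posterior, P(green next | data) = (1/4)(0.21831) + (1/5)(0.14903) + (5/11)(0.52486) + (1/6)(0.10781) = 0.34092.

0.3409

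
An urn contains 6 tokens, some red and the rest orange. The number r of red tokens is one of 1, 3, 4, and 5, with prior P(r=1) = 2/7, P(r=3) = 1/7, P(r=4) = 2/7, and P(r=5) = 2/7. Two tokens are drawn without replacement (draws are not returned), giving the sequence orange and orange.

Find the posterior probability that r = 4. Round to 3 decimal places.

0.080

Under each hypothesis, the probability of the observed sequence is: P(data | r = 1) = (5/6)(4/5) = 2/3; P(data | r = 3) = (3/6)(2/5) = 1/5; P(data | r = 4) = (2/6)(1/5) = 1/15; P(data | r = 5) = (1/6)(0/5) = 0.
Multiplying each by its prior: 2/7 · 2/3 = 4/21, 1/7 · 1/5 = 1/35, 2/7 · 1/15 = 2/105, 2/7 · 0 = 0; with total 5/21.
By Bayes' rule, P(r = 4 | data) = (2/105) / (5/21) = 2/25.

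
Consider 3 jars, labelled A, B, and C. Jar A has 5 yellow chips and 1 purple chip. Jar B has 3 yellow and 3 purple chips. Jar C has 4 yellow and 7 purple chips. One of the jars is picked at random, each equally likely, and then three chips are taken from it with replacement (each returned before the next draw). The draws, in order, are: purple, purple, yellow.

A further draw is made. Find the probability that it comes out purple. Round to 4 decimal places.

0.5419

Under each hypothesis, the probability of the observed sequence is: P(data | jar A) = (1/6)(1/6)(5/6) = 0.023148; P(data | jar B) = (3/6)(3/6)(3/6) = 0.125; P(data | jar C) = (7/11)(7/11)(4/11) = 0.14726.
Weighting by the prior gives 1/3 · 0.023148 = 0.007716, 1/3 · 0.125 = 0.041667, 1/3 · 0.14726 = 0.049086; summing to 0.098469.
The posterior is then P(jar A | data) = 0.07836, P(jar B | data) = 0.42315, P(jar C | data) = 0.49849.
The predictive probability is P(purple next | data) = (1/6)(0.07836) + (1/2)(0.42315) + (7/11)(0.49849) = 0.54186.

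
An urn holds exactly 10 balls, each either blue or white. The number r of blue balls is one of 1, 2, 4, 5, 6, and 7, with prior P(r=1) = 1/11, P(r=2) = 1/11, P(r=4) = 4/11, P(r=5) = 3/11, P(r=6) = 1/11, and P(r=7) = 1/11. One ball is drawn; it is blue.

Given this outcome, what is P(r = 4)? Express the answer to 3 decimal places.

0.340

Under each hypothesis, the probability of this draw is: P(data | r = 1) = (1/10) = 1/10; P(data | r = 2) = (2/10) = 1/5; P(data | r = 4) = (4/10) = 2/5; P(data | r = 5) = (5/10) = 1/2; P(data | r = 6) = (6/10) = 3/5; P(data | r = 7) = (7/10) = 7/10.
Weighting by the prior gives 1/11 · 1/10 = 1/110, 1/11 · 1/5 = 1/55, 4/11 · 2/5 = 8/55, 3/11 · 1/2 = 3/22, 1/11 · 3/5 = 3/55, 1/11 · 7/10 = 7/110; with total 47/110.
By Bayes' rule, P(r = 4 | data) = (8/55) / (47/110) = 16/47.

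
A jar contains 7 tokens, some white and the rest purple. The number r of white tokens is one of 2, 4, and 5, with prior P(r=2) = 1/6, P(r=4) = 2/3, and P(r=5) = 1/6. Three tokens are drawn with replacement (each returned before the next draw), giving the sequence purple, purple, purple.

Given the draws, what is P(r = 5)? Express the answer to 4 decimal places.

Compute the likelihood of the observed sequence for each case: P(data | r = 2) = (5/7)(5/7)(5/7) = 0.36443; P(data | r = 4) = (3/7)(3/7)(3/7) = 0.078717; P(data | r = 5) = (2/7)(2/7)(2/7) = 0.023324.
The prior-weighted likelihoods are 1/6 · 0.36443 = 0.060739, 2/3 · 0.078717 = 0.052478, 1/6 · 0.023324 = 0.0038873; with total 0.1171.
By Bayes' rule, P(r = 5 | data) = (0.0038873) / (0.1171) = 0.033195.

0.0332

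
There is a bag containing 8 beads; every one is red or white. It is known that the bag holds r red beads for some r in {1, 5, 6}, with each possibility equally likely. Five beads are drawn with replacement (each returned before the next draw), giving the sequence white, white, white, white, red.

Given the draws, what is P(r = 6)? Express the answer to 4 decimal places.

Under each hypothesis, the probability of the observed sequence is: P(data | r = 1) = (7/8)(7/8)(7/8)(7/8)(1/8) = 0.073273; P(data | r = 5) = (3/8)(3/8)(3/8)(3/8)(5/8) = 0.01236; P(data | r = 6) = (2/8)(2/8)(2/8)(2/8)(6/8) = 0.0029297.
The prior-weighted likelihoods are 1/3 · 0.073273 = 0.024424, 1/3 · 0.01236 = 0.0041199, 1/3 · 0.0029297 = 0.00097656; these sum to 0.029521.
By Bayes' rule, P(r = 6 | data) = (0.00097656) / (0.029521) = 0.033081.

0.0331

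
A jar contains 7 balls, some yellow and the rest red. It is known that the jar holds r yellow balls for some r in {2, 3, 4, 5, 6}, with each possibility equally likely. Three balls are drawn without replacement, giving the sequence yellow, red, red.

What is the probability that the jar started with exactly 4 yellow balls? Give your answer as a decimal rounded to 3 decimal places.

0.218

For each hypothesis, P(data | H) works out to: P(data | r = 2) = (2/7)(5/6)(4/5) = 4/21; P(data | r = 3) = (3/7)(4/6)(3/5) = 6/35; P(data | r = 4) = (4/7)(3/6)(2/5) = 4/35; P(data | r = 5) = (5/7)(2/6)(1/5) = 1/21; P(data | r = 6) = (6/7)(1/6)(0/5) = 0.
Multiplying each by its prior: 1/5 · 4/21 = 4/105, 1/5 · 6/35 = 6/175, 1/5 · 4/35 = 4/175, 1/5 · 1/21 = 1/105, 1/5 · 0 = 0; with total 11/105.
Hence P(r = 4 | data) = (4/175) / (11/105) = 12/55.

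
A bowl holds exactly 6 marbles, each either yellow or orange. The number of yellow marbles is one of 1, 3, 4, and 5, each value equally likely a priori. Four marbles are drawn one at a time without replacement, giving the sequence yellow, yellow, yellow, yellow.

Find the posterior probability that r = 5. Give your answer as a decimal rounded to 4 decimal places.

The likelihood of the observed sequence under each hypothesis: P(data | r = 1) = (1/6)(0/5) = 0; P(data | r = 3) = (3/6)(2/5)(1/4)(0/3) = 0; P(data | r = 4) = (4/6)(3/5)(2/4)(1/3) = 1/15; P(data | r = 5) = (5/6)(4/5)(3/4)(2/3) = 1/3.
Multiplying each by its prior: 1/4 · 0 = 0, 1/4 · 0 = 0, 1/4 · 1/15 = 1/60, 1/4 · 1/3 = 1/12; these sum to 1/10.
So P(r = 5 | data) = (1/12) / (1/10) = 5/6.

0.8333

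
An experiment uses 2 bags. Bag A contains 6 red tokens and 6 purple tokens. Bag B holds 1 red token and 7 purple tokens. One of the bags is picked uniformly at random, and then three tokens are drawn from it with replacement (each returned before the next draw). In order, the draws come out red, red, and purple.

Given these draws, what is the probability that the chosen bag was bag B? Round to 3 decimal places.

For each hypothesis, P(data | H) works out to: P(data | bag A) = (6/12)(6/12)(6/12) = 0.125; P(data | bag B) = (1/8)(1/8)(7/8) = 0.013672.
The prior-weighted likelihoods are 1/2 · 0.125 = 0.0625, 1/2 · 0.013672 = 0.0068359; with total 0.069336.
So P(bag B | data) = (0.0068359) / (0.069336) = 0.098592.

0.099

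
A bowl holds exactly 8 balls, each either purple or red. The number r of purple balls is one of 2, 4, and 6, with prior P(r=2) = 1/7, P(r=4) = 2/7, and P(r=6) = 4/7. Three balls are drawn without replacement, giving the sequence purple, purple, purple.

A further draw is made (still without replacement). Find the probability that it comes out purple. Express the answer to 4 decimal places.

The likelihood of the observed sequence under each hypothesis: P(data | r = 2) = (2/8)(1/7)(0/6) = 0; P(data | r = 4) = (4/8)(3/7)(2/6) = 1/14; P(data | r = 6) = (6/8)(5/7)(4/6) = 5/14.
The prior-weighted likelihoods are 1/7 · 0 = 0, 2/7 · 1/14 = 1/49, 4/7 · 5/14 = 10/49; these sum to 11/49.
Dividing through by the total gives posterior P(r = 2 | data) = 0, P(r = 4 | data) = 1/11, P(r = 6 | data) = 10/11.
The predictive probability is P(purple next | data) = (1/5)(1/11) + (3/5)(10/11) = 31/55.

0.5636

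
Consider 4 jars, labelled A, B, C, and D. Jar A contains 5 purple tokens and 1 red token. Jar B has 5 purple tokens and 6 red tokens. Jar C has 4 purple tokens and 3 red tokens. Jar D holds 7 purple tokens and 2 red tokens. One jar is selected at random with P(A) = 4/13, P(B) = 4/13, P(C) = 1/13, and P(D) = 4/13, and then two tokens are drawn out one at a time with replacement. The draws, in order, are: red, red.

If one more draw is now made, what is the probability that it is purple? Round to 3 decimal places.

Compute the likelihood of the observed sequence for each case: P(data | jar A) = (1/6)(1/6) = 0.027778; P(data | jar B) = (6/11)(6/11) = 0.29752; P(data | jar C) = (3/7)(3/7) = 0.18367; P(data | jar D) = (2/9)(2/9) = 0.049383.
Multiplying each by its prior: 4/13 · 0.027778 = 0.008547, 4/13 · 0.29752 = 0.091545, 1/13 · 0.18367 = 0.014129, 4/13 · 0.049383 = 0.015195; summing to 0.12942.
The posterior is then P(jar A | data) = 0.066043, P(jar B | data) = 0.70737, P(jar C | data) = 0.10917, P(jar D | data) = 0.11741.
So P(purple next | data) = Σ P(purple next | H) P(H | data) = (5/6)(0.066043) + (5/11)(0.70737) + (4/7)(0.10917) + (7/9)(0.11741) = 0.53027.

0.530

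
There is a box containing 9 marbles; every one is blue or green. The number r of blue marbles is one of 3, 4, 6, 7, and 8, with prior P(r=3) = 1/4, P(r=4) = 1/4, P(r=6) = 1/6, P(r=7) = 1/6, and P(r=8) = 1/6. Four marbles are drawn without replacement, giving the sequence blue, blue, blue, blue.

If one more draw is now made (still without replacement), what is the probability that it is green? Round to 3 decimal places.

0.317

Under each hypothesis, the probability of the observed sequence is: P(data | r = 3) = (3/9)(2/8)(1/7)(0/6) = 0; P(data | r = 4) = (4/9)(3/8)(2/7)(1/6) = 1/126; P(data | r = 6) = (6/9)(5/8)(4/7)(3/6) = 5/42; P(data | r = 7) = (7/9)(6/8)(5/7)(4/6) = 5/18; P(data | r = 8) = (8/9)(7/8)(6/7)(5/6) = 5/9.
The prior-weighted likelihoods are 1/4 · 0 = 0, 1/4 · 1/126 = 1/504, 1/6 · 5/42 = 5/252, 1/6 · 5/18 = 5/108, 1/6 · 5/9 = 5/54; summing to 9/56.
Normalising, the posterior is P(r = 3 | data) = 0, P(r = 4 | data) = 1/81, P(r = 6 | data) = 10/81, P(r = 7 | data) = 70/243, P(r = 8 | data) = 140/243.
Averaging over the posterior, P(green next | data) = (1)(1/81) + (3/5)(10/81) + (2/5)(70/243) + (1/5)(140/243) = 77/243.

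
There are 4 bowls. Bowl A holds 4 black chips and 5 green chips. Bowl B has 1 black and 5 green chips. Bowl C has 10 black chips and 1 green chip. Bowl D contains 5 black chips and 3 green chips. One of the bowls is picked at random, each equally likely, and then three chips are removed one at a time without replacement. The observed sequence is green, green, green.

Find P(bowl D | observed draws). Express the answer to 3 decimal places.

0.028

Compute the likelihood of the observed sequence for each case: P(data | bowl A) = (5/9)(4/8)(3/7) = 5/42; P(data | bowl B) = (5/6)(4/5)(3/4) = 1/2; P(data | bowl C) = (1/11)(0/10) = 0; P(data | bowl D) = (3/8)(2/7)(1/6) = 1/56.
The prior-weighted likelihoods are 1/4 · 5/42 = 5/168, 1/4 · 1/2 = 1/8, 1/4 · 0 = 0, 1/4 · 1/56 = 1/224; with total 107/672.
By Bayes' rule, P(bowl D | data) = (1/224) / (107/672) = 3/107.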